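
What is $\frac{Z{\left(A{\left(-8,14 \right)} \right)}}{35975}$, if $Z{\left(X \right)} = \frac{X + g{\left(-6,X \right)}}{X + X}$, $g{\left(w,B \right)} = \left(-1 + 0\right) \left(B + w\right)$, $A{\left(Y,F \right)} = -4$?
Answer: $- \frac{3}{143900} \approx -2.0848 \cdot 10^{-5}$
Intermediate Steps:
$g{\left(w,B \right)} = - B - w$ ($g{\left(w,B \right)} = - (B + w) = - B - w$)
$Z{\left(X \right)} = \frac{3}{X}$ ($Z{\left(X \right)} = \frac{X - \left(-6 + X\right)}{X + X} = \frac{X - \left(-6 + X\right)}{2 X} = \left(X - \left(-6 + X\right)\right) \frac{1}{2 X} = 6 \frac{1}{2 X} = \frac{3}{X}$)
$\frac{Z{\left(A{\left(-8,14 \right)} \right)}}{35975} = \frac{3 \frac{1}{-4}}{35975} = 3 \left(- \frac{1}{4}\right) \frac{1}{35975} = \left(- \frac{3}{4}\right) \frac{1}{35975} = - \frac{3}{143900}$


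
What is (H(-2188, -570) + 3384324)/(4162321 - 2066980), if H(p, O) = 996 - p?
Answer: 3387508/2095341 ≈ 1.6167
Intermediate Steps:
(H(-2188, -570) + 3384324)/(4162321 - 2066980) = ((996 - 1*(-2188)) + 3384324)/(4162321 - 2066980) = ((996 + 2188) + 3384324)/2095341 = (3184 + 3384324)*(1/2095341) = 3387508*(1/2095341) = 3387508/2095341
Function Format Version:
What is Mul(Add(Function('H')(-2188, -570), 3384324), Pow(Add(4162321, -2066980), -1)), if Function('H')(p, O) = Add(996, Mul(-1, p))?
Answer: Rational(3387508, 2095341) ≈ 1.6167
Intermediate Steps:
Mul(Add(Function('H')(-2188, -570), 3384324), Pow(Add(4162321, -2066980), -1)) = Mul(Add(Add(996, Mul(-1, -2188)), 3384324), Pow(Add(4162321, -2066980), -1)) = Mul(Add(Add(996, 2188), 3384324), Pow(2095341, -1)) = Mul(Add(3184, 3384324), Rational(1, 2095341)) = Mul(3387508, Rational(1, 2095341)) = Rational(3387508, 2095341)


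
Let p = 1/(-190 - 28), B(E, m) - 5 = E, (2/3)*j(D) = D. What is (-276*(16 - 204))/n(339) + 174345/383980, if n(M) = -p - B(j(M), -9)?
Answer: -144130183211/1432782972 ≈ -100.59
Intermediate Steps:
j(D) = 3*D/2
B(E, m) = 5 + E
p = -1/218 (p = 1/(-218) = -1/218 ≈ -0.0045872)
n(M) = -1089/218 - 3*M/2 (n(M) = -1*(-1/218) - (5 + 3*M/2) = 1/218 + (-5 - 3*M/2) = -1089/218 - 3*M/2)
(-276*(16 - 204))/n(339) + 174345/383980 = (-276*(16 - 204))/(-1089/218 - 3/2*339) + 174345/383980 = (-276*(-188))/(-1089/218 - 1017/2) + 174345*(1/383980) = 51888/(-55971/109) + 34869/76796 = 51888*(-109/55971) + 34869/76796 = -1885264/18657 + 34869/76796 = -144130183211/1432782972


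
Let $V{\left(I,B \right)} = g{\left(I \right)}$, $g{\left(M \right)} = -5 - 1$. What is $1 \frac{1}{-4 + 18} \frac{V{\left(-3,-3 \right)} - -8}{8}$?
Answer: $\frac{1}{56} \approx 0.017857$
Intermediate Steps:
$g{\left(M \right)} = -6$ ($g{\left(M \right)} = -5 - 1 = -6$)
$V{\left(I,B \right)} = -6$
$1 \frac{1}{-4 + 18} \frac{V{\left(-3,-3 \right)} - -8}{8} = 1 \frac{1}{-4 + 18} \frac{-6 - -8}{8} = 1 \cdot \frac{1}{14} \left(-6 + 8\right) \frac{1}{8} = 1 \cdot \frac{1}{14} \cdot 2 \cdot \frac{1}{8} = \frac{1}{14} \cdot \frac{1}{4} = \frac{1}{56}$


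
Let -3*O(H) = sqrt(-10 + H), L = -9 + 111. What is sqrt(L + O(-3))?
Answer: sqrt(918 - 3*I*sqrt(13))/3 ≈ 10.1 - 0.059499*I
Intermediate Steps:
L = 102
O(H) = -sqrt(-10 + H)/3
sqrt(L + O(-3)) = sqrt(102 - sqrt(-10 - 3)/3) = sqrt(102 - I*sqrt(13)/3)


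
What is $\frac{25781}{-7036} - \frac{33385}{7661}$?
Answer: $- \frac{432405101}{53902796} \approx -8.0219$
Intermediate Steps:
$\frac{25781}{-7036} - \frac{33385}{7661} = 25781 \left(- \frac{1}{7036}\right) - \frac{33385}{7661} = - \frac{25781}{7036} - \frac{33385}{7661} = - \frac{432405101}{53902796}$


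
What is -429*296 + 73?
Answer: -126911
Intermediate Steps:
-429*296 + 73 = -126984 + 73 = -126911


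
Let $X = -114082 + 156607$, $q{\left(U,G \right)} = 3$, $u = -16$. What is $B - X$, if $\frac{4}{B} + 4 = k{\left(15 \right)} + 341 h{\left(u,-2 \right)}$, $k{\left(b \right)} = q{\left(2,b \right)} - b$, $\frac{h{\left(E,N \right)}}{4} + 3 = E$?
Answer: $- \frac{275689576}{6483} \approx -42525.0$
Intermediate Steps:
$h{\left(E,N \right)} = -12 + 4 E$
$k{\left(b \right)} = 3 - b$
$X = 42525$
$B = - \frac{1}{6483}$ ($B = \frac{4}{-4 + \left(\left(3 - 15\right) + 341 \left(-12 + 4 \left(-16\right)\right)\right)} = \frac{4}{-4 + \left(\left(3 - 15\right) + 341 \left(-12 - 64\right)\right)} = \frac{4}{-4 + \left(-12 + 341 \left(-76\right)\right)} = \frac{4}{-4 - 25928} = \frac{4}{-25932} = 4 \left(- \frac{1}{25932}\right) = - \frac{1}{6483} \approx -0.00015425$)
$B - X = - \frac{1}{6483} - 42525 = - \frac{275689576}{6483}$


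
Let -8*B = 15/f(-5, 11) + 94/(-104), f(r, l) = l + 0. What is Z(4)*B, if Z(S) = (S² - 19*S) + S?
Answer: 1841/572 ≈ 3.2185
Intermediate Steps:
f(r, l) = l
B = -263/4576 (B = -(15/11 + 94/(-104))/8 = -(15*(1/11) + 94*(-1/104))/8 = -(15/11 - 47/52)/8 = -⅛*263/572 = -263/4576 ≈ -0.057474)
Z(S) = S² - 18*S
Z(4)*B = (4*(-18 + 4))*(-263/4576) = (4*(-14))*(-263/4576) = -56*(-263/4576) = 1841/572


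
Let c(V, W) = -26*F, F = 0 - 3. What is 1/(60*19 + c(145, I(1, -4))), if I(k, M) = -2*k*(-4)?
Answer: 1/1218 ≈ 0.00082102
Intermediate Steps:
F = -3
I(k, M) = 8*k
c(V, W) = 78 (c(V, W) = -26*(-3) = 78)
1/(60*19 + c(145, I(1, -4))) = 1/(60*19 + 78) = 1/(1140 + 78) = 1/1218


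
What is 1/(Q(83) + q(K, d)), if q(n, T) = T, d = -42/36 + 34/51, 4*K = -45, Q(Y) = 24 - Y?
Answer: -2/119 ≈ -0.016807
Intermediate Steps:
K = -45/4 (K = (1/4)*(-45) = -45/4 ≈ -11.250)
d = -1/2 (d = -42*1/36 + 34*(1/51) = -7/6 + 2/3 = -1/2 ≈ -0.50000)
1/(Q(83) + q(K, d)) = 1/((24 - 1*83) - 1/2) = 1/((24 - 83) - 1/2) = 1/(-59 - 1/2) = 1/(-119/2) = -2/119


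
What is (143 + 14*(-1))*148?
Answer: 19092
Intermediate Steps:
(143 + 14*(-1))*148 = (143 - 14)*148 = 129*148 = 19092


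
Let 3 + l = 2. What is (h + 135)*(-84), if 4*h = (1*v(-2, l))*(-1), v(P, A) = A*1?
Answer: -11361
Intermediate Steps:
l = -1 (l = -3 + 2 = -1)
v(P, A) = A
h = ¼ (h = ((1*(-1))*(-1))/4 = (-1*(-1))/4 = (¼)*1 = ¼ ≈ 0.25000)
(h + 135)*(-84) = (¼ + 135)*(-84) = (541/4)*(-84) = -11361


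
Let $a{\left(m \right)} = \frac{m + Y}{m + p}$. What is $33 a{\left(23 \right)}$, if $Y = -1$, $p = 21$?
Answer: $\frac{33}{2} \approx 16.5$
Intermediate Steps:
$a{\left(m \right)} = \frac{-1 + m}{21 + m}$ ($a{\left(m \right)} = \frac{m - 1}{m + 21} = \frac{-1 + m}{21 + m}$)
$33 a{\left(23 \right)} = 33 \frac{-1 + 23}{21 + 23} = 33 \cdot \frac{1}{44} \cdot 22 = 33 \cdot \frac{1}{2} = \frac{33}{2}$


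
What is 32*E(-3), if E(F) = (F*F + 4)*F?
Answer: -1248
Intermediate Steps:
E(F) = F*(4 + F²) (E(F) = (F² + 4)*F = (4 + F²)*F = F*(4 + F²))
32*E(-3) = 32*(-3*(4 + (-3)²)) = 32*(-3*(4 + 9)) = 32*(-3*13) = 32*(-39) = -1248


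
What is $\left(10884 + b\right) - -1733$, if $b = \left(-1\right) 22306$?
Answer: $-9689$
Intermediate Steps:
$b = -22306$
$\left(10884 + b\right) - -1733 = \left(10884 - 22306\right) - -1733 = -11422 + \left(-13042 + 14775\right) = -11422 + 1733 = -9689$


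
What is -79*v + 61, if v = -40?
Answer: 3221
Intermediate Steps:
-79*v + 61 = -79*(-40) + 61 = 3160 + 61 = 3221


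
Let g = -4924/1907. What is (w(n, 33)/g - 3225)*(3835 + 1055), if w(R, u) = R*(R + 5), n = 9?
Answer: -19706922495/1231 ≈ -1.6009e+7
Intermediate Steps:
g = -4924/1907 (g = -4924*1/1907 = -4924/1907 ≈ -2.5821)
w(R, u) = R*(5 + R)
(w(n, 33)/g - 3225)*(3835 + 1055) = ((9*(5 + 9))/(-4924/1907) - 3225)*(3835 + 1055) = ((9*14)*(-1907/4924) - 3225)*4890 = (126*(-1907/4924) - 3225)*4890 = (-120141/2462 - 3225)*4890 = -8060091/2462*4890 = -19706922495/1231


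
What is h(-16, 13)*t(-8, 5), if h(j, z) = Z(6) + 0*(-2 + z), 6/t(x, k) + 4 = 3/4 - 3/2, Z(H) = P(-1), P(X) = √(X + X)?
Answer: -24*I*√2/19 ≈ -1.7864*I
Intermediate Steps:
P(X) = √2*√X (P(X) = √(2*X) = √2*√X)
Z(H) = I*√2 (Z(H) = √2*√(-1) = √2*I = I*√2)
t(x, k) = -24/19 (t(x, k) = 6/(-4 + (3/4 - 3/2)) = 6/(-4 + (3*(¼) - 3*½)) = 6/(-4 + (¾ - 3/2)) = 6/(-4 - ¾) = 6/(-19/4) = 6*(-4/19) = -24/19)
h(j, z) = I*√2 (h(j, z) = I*√2 + 0*(-2 + z) = I*√2 + 0 = I*√2)
h(-16, 13)*t(-8, 5) = (I*√2)*(-24/19) = -24*I*√2/19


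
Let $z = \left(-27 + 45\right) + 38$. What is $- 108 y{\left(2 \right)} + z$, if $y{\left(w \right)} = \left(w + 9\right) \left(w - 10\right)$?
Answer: $9560$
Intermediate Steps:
$z = 56$ ($z = 18 + 38 = 56$)
$y{\left(w \right)} = \left(-10 + w\right) \left(9 + w\right)$ ($y{\left(w \right)} = \left(9 + w\right) \left(-10 + w\right) = \left(-10 + w\right) \left(9 + w\right)$)
$- 108 y{\left(2 \right)} + z = - 108 \left(-90 + 2^{2} - 2\right) + 56 = - 108 \left(-90 + 4 - 2\right) + 56 = \left(-108\right) \left(-88\right) + 56 = 9504 + 56 = 9560$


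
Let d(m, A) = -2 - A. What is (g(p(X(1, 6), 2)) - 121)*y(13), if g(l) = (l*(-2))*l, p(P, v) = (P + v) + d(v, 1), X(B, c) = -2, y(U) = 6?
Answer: -834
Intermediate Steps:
p(P, v) = -3 + P + v (p(P, v) = (P + v) + (-2 - 1*1) = (P + v) + (-2 - 1) = (P + v) - 3 = -3 + P + v)
g(l) = -2*l² (g(l) = (-2*l)*l = -2*l²)
(g(p(X(1, 6), 2)) - 121)*y(13) = (-2*(-3 - 2 + 2)² - 121)*6 = (-2*(-3)² - 121)*6 = (-2*9 - 121)*6 = (-18 - 121)*6 = -139*6 = -834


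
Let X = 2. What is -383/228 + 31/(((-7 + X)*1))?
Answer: -8983/1140 ≈ -7.8798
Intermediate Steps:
-383/228 + 31/(((-7 + X)*1)) = -383/228 + 31/(((-7 + 2)*1)) = -383*1/228 + 31/((-5*1)) = -383/228 + 31/(-5) = -383/228 + 31*(-⅕) = -383/228 - 31/5 = -8983/1140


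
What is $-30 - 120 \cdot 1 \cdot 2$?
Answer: $-270$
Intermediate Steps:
$-30 - 120 \cdot 1 \cdot 2 = -30 - 240 = -270$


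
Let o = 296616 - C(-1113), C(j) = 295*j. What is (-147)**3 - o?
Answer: -3801474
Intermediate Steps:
o = 624951 (o = 296616 - 295*(-1113) = 296616 - 1*(-328335) = 296616 + 328335 = 624951)
(-147)**3 - o = (-147)**3 - 1*624951 = -3176523 - 624951 = -3801474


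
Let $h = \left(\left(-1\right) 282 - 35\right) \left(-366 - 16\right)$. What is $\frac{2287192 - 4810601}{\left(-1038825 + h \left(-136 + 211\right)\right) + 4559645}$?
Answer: $- \frac{360487}{1800410} \approx -0.20022$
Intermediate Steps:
$h = 121094$ ($h = \left(-282 - 35\right) \left(-382\right) = \left(-317\right) \left(-382\right) = 121094$)
$\frac{2287192 - 4810601}{\left(-1038825 + h \left(-136 + 211\right)\right) + 4559645} = \frac{2287192 - 4810601}{\left(-1038825 + 121094 \left(-136 + 211\right)\right) + 4559645} = - \frac{2523409}{\left(-1038825 + 121094 \cdot 75\right) + 4559645} = - \frac{2523409}{\left(-1038825 + 9082050\right) + 4559645} = - \frac{2523409}{8043225 + 4559645} = - \frac{2523409}{12602870} = \left(-2523409\right) \frac{1}{12602870} = - \frac{360487}{1800410}$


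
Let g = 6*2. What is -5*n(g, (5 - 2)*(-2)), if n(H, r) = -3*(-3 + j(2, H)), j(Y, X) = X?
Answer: 135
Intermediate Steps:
g = 12
n(H, r) = 9 - 3*H (n(H, r) = -3*(-3 + H) = 9 - 3*H)
-5*n(g, (5 - 2)*(-2)) = -5*(9 - 3*12) = -5*(9 - 36) = -5*(-27) = 135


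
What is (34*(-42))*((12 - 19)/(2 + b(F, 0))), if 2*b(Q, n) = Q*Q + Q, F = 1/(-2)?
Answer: 26656/5 ≈ 5331.2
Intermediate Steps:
F = -½ ≈ -0.50000
b(Q, n) = Q/2 + Q²/2 (b(Q, n) = (Q*Q + Q)/2 = (Q² + Q)/2 = (Q + Q²)/2 = Q/2 + Q²/2)
(34*(-42))*((12 - 19)/(2 + b(F, 0))) = (34*(-42))*((12 - 19)/(2 + (½)*(-½)*(1 - ½))) = -(-9996)/(2 + (½)*(-½)*(½)) = -(-9996)/(2 - ⅛) = -(-9996)/15/8 = -(-9996)*8/15 = -1428*(-56/15) = 26656/5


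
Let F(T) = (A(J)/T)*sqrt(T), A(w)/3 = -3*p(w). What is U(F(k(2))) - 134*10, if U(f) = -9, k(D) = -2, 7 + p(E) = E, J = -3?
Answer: -1349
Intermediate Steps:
p(E) = -7 + E
A(w) = 63 - 9*w (A(w) = 3*(-3*(-7 + w)) = 3*(21 - 3*w) = 63 - 9*w)
F(T) = 90/sqrt(T) (F(T) = ((63 - 9*(-3))/T)*sqrt(T) = ((63 + 27)/T)*sqrt(T) = (90/T)*sqrt(T) = 90/sqrt(T))
U(F(k(2))) - 134*10 = -9 - 134*10 = -9 - 1340 = -1349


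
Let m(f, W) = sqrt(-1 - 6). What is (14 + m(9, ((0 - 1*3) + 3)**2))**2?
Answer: (14 + I*sqrt(7))**2 ≈ 189.0 + 74.081*I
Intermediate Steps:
m(f, W) = I*sqrt(7) (m(f, W) = sqrt(-7) = I*sqrt(7))
(14 + m(9, ((0 - 1*3) + 3)**2))**2 = (14 + I*sqrt(7))**2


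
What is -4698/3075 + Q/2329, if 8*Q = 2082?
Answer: -13521831/9548900 ≈ -1.4161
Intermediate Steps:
Q = 1041/4 (Q = (⅛)*2082 = 1041/4 ≈ 260.25)
-4698/3075 + Q/2329 = -4698/3075 + (1041/4)/2329 = -4698*1/3075 + (1041/4)*(1/2329) = -1566/1025 + 1041/9316 = -13521831/9548900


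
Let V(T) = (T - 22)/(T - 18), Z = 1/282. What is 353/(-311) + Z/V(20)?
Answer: -99857/87702 ≈ -1.1386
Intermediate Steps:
Z = 1/282 ≈ 0.0035461
V(T) = (-22 + T)/(-18 + T)
353/(-311) + Z/V(20) = 353/(-311) + 1/(282*(((-22 + 20)/(-18 + 20)))) = 353*(-1/311) + 1/(282*((-2/2))) = -353/311 + 1/(282*(((½)*(-2)))) = -353/311 + (1/282)/(-1) = -353/311 + (1/282)*(-1) = -353/311 - 1/282 = -99857/87702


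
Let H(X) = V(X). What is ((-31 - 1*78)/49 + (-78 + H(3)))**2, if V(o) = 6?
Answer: 13227769/2401 ≈ 5509.3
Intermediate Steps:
H(X) = 6
((-31 - 1*78)/49 + (-78 + H(3)))**2 = ((-31 - 1*78)/49 + (-78 + 6))**2 = ((-31 - 78)*(1/49) - 72)**2 = (-109*1/49 - 72)**2 = (-109/49 - 72)**2 = (-3637/49)**2 = 13227769/2401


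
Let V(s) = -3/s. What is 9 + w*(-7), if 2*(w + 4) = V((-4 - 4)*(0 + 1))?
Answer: 571/16 ≈ 35.688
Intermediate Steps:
w = -61/16 (w = -4 + (-3*1/((0 + 1)*(-4 - 4)))/2 = -4 + (-3/((-8*1)))/2 = -4 + (-3/(-8))/2 = -4 + (-3*(-⅛))/2 = -4 + (½)*(3/8) = -4 + 3/16 = -61/16 ≈ -3.8125)
9 + w*(-7) = 9 - 61/16*(-7) = 9 + 427/16 = 571/16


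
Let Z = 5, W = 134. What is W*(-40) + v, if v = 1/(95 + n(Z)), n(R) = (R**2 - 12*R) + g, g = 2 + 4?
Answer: -353759/66 ≈ -5360.0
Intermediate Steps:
g = 6
n(R) = 6 + R**2 - 12*R (n(R) = (R**2 - 12*R) + 6 = 6 + R**2 - 12*R)
v = 1/66 (v = 1/(95 + (6 + 5**2 - 12*5)) = 1/(95 + (6 + 25 - 60)) = 1/(95 - 29) = 1/66 ≈ 0.015152)
W*(-40) + v = 134*(-40) + 1/66 = -5360 + 1/66 = -353759/66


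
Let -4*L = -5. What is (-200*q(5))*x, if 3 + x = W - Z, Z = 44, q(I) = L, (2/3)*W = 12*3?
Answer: -1750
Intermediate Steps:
L = 5/4 (L = -¼*(-5) = 5/4 ≈ 1.2500)
W = 54 (W = 3*(12*3)/2 = (3/2)*36 = 54)
q(I) = 5/4
x = 7 (x = -3 + (54 - 1*44) = -3 + (54 - 44) = -3 + 10 = 7)
(-200*q(5))*x = -200*5/4*7 = -250*7 = -1750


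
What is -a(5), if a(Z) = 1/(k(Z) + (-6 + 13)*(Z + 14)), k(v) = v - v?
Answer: -1/133 ≈ -0.0075188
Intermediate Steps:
k(v) = 0
a(Z) = 1/(98 + 7*Z) (a(Z) = 1/(0 + (-6 + 13)*(Z + 14)) = 1/(0 + 7*(14 + Z)) = 1/(0 + (98 + 7*Z)) = 1/(98 + 7*Z))
-a(5) = -1/(7*(14 + 5)) = -1/(7*19) = -1*1/133 = -1/133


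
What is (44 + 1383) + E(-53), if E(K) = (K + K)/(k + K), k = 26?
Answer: 38635/27 ≈ 1430.9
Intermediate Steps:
E(K) = 2*K/(26 + K) (E(K) = (K + K)/(26 + K) = (2*K)/(26 + K) = 2*K/(26 + K))
(44 + 1383) + E(-53) = (44 + 1383) + 2*(-53)/(26 - 53) = 1427 + 2*(-53)/(-27) = 1427 + 2*(-53)*(-1/27) = 1427 + 106/27 = 38635/27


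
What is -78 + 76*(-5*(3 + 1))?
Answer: -1598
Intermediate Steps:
-78 + 76*(-5*(3 + 1)) = -78 + 76*(-5*4) = -78 + 76*(-20) = -78 - 1520 = -1598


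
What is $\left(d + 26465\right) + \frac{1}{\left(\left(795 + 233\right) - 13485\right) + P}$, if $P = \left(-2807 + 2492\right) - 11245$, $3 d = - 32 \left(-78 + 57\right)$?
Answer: $\frac{640989712}{24017} \approx 26689.0$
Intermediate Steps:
$d = 224$ ($d = \frac{\left(-32\right) \left(-78 + 57\right)}{3} = \frac{\left(-32\right) \left(-21\right)}{3} = \frac{1}{3} \cdot 672 = 224$)
$P = -11560$ ($P = -315 - 11245 = -11560$)
$\left(d + 26465\right) + \frac{1}{\left(\left(795 + 233\right) - 13485\right) + P} = \left(224 + 26465\right) + \frac{1}{\left(\left(795 + 233\right) - 13485\right) - 11560} = 26689 + \frac{1}{\left(1028 - 13485\right) - 11560} = 26689 + \frac{1}{-12457 - 11560} = 26689 + \frac{1}{-24017} = 26689 - \frac{1}{24017} = \frac{640989712}{24017}$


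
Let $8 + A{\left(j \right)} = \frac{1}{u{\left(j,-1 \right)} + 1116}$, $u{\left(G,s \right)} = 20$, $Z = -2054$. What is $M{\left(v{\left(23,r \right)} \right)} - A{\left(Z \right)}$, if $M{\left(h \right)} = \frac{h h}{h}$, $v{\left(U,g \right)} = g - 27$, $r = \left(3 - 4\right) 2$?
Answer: $- \frac{23857}{1136} \approx -21.001$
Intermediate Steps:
$r = -2$ ($r = \left(-1\right) 2 = -2$)
$v{\left(U,g \right)} = -27 + g$
$A{\left(j \right)} = - \frac{9087}{1136}$ ($A{\left(j \right)} = -8 + \frac{1}{20 + 1116} = -8 + \frac{1}{1136} = - \frac{9087}{1136}$)
$M{\left(h \right)} = h$ ($M{\left(h \right)} = \frac{h^{2}}{h} = h$)
$M{\left(v{\left(23,r \right)} \right)} - A{\left(Z \right)} = \left(-27 - 2\right) - - \frac{9087}{1136} = -29 + \frac{9087}{1136} = - \frac{23857}{1136}$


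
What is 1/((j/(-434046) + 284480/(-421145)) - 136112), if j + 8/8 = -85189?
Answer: -18279630267/2488085794908257 ≈ -7.3469e-6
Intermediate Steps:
j = -85190 (j = -1 - 85189 = -85190)
1/((j/(-434046) + 284480/(-421145)) - 136112) = 1/((-85190/(-434046) + 284480/(-421145)) - 136112) = 1/((-85190*(-1/434046) + 284480*(-1/421145)) - 136112) = 1/((42595/217023 - 56896/84229) - 136112) = 1/(-8760006353/18279630267 - 136112) = 1/(-2488085794908257/18279630267) = -18279630267/2488085794908257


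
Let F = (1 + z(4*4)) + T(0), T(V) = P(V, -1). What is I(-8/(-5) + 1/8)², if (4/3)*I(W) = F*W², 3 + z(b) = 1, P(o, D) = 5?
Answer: 204004089/2560000 ≈ 79.689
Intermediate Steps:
z(b) = -2 (z(b) = -3 + 1 = -2)
T(V) = 5
F = 4 (F = (1 - 2) + 5 = -1 + 5 = 4)
I(W) = 3*W² (I(W) = 3*(4*W²)/4 = 3*W²)
I(-8/(-5) + 1/8)² = (3*(-8/(-5) + 1/8)²)² = (3*(-8*(-⅕) + 1*(⅛))²)² = (3*(8/5 + ⅛)²)² = (3*(69/40)²)² = (3*(4761/1600))² = (14283/1600)² = 204004089/2560000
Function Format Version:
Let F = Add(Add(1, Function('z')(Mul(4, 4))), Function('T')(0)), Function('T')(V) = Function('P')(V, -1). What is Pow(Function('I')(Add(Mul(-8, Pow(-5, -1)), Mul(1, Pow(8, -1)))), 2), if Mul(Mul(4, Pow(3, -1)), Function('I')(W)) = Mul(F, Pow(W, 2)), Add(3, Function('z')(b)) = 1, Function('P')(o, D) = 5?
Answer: Rational(204004089, 2560000) ≈ 79.689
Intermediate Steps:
Function('z')(b) = -2 (Function('z')(b) = Add(-3, 1) = -2)
Function('T')(V) = 5
F = 4 (F = Add(Add(1, -2), 5) = Add(-1, 5) = 4)
Function('I')(W) = Mul(3, Pow(W, 2)) (Function('I')(W) = Mul(Rational(3, 4), Mul(4, Pow(W, 2))) = Mul(3, Pow(W, 2)))
Pow(Function('I')(Add(Mul(-8, Pow(-5, -1)), Mul(1, Pow(8, -1)))), 2) = Pow(Mul(3, Pow(Add(Mul(-8, Pow(-5, -1)), Mul(1, Pow(8, -1))), 2)), 2) = Pow(Mul(3, Pow(Add(Mul(-8, Rational(-1, 5)), Mul(1, Rational(1, 8))), 2)), 2) = Pow(Mul(3, Pow(Add(Rational(8, 5), Rational(1, 8)), 2)), 2) = Pow(Mul(3, Pow(Rational(69, 40), 2)), 2) = Pow(Mul(3, Rational(4761, 1600)), 2) = Pow(Rational(14283, 1600), 2) = Rational(204004089, 2560000)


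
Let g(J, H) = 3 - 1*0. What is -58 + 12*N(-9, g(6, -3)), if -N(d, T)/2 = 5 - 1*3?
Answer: -106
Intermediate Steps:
g(J, H) = 3 (g(J, H) = 3 + 0 = 3)
N(d, T) = -4 (N(d, T) = -2*(5 - 1*3) = -2*(5 - 3) = -2*2 = -4)
-58 + 12*N(-9, g(6, -3)) = -58 + 12*(-4) = -58 - 48 = -106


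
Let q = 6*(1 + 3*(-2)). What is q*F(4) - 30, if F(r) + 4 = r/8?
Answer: 75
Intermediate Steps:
q = -30 (q = 6*(1 - 6) = 6*(-5) = -30)
F(r) = -4 + r/8
q*F(4) - 30 = -30*(-4 + (1/8)*4) - 30 = -30*(-4 + 1/2) - 30 = -30*(-7/2) - 30 = 105 - 30 = 75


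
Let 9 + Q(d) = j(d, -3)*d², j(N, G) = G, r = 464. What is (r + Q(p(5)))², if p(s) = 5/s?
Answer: 204304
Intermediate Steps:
Q(d) = -9 - 3*d²
(r + Q(p(5)))² = (464 + (-9 - 3*1²))² = (464 + (-9 - 3*1))² = (464 + (-9 - 3))² = (464 - 12)² = 452² = 204304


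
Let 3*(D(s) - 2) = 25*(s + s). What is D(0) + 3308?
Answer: 3310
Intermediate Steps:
D(s) = 2 + 50*s/3 (D(s) = 2 + (25*(s + s))/3 = 2 + (25*(2*s))/3 = 2 + (50*s)/3 = 2 + 50*s/3)
D(0) + 3308 = (2 + (50/3)*0) + 3308 = (2 + 0) + 3308 = 2 + 3308 = 3310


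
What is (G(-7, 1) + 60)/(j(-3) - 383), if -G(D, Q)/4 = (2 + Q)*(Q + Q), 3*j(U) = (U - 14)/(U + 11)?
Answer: -864/9209 ≈ -0.093821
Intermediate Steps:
j(U) = (-14 + U)/(3*(11 + U)) (j(U) = ((U - 14)/(U + 11))/3 = ((-14 + U)/(11 + U))/3 = (-14 + U)/(3*(11 + U)))
G(D, Q) = -8*Q*(2 + Q) (G(D, Q) = -4*(2 + Q)*(Q + Q) = -4*(2 + Q)*2*Q = -8*Q*(2 + Q))
(G(-7, 1) + 60)/(j(-3) - 383) = (-8*1*(2 + 1) + 60)/((-14 - 3)/(3*(11 - 3)) - 383) = (-8*1*3 + 60)/((⅓)*(-17)/8 - 383) = (-24 + 60)/((⅓)*(⅛)*(-17) - 383) = 36/(-17/24 - 383) = 36/(-9209/24) = 36*(-24/9209) = -864/9209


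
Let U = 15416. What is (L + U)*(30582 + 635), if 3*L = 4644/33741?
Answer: 1804178898052/3749 ≈ 4.8124e+8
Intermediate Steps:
L = 172/3749 (L = (4644/33741)/3 = (4644*(1/33741))/3 = (1/3)*(516/3749) = 172/3749 ≈ 0.045879)
(L + U)*(30582 + 635) = (172/3749 + 15416)*(30582 + 635) = (57794756/3749)*31217 = 1804178898052/3749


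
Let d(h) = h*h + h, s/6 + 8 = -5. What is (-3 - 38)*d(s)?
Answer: -246246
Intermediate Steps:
s = -78 (s = -48 + 6*(-5) = -48 - 30 = -78)
d(h) = h + h² (d(h) = h² + h = h + h²)
(-3 - 38)*d(s) = (-3 - 38)*(-78*(1 - 78)) = -(-3198)*(-77) = -41*6006 = -246246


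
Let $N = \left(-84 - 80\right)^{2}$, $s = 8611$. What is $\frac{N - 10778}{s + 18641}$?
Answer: $\frac{8059}{13626} \approx 0.59144$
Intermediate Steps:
$N = 26896$ ($N = \left(-164\right)^{2} = 26896$)
$\frac{N - 10778}{s + 18641} = \frac{26896 - 10778}{8611 + 18641} = \frac{16118}{27252} = 16118 \cdot \frac{1}{27252} = \frac{8059}{13626}$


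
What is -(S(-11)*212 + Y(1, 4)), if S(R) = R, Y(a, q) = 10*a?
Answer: 2322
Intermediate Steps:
-(S(-11)*212 + Y(1, 4)) = -(-11*212 + 10*1) = -(-2332 + 10) = -1*(-2322) = 2322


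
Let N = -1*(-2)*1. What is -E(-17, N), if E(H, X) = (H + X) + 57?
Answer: -42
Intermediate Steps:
N = 2 (N = 2*1 = 2)
E(H, X) = 57 + H + X
-E(-17, N) = -(57 - 17 + 2) = -1*42 = -42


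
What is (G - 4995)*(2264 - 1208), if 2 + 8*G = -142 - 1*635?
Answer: -5377548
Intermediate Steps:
G = -779/8 (G = -¼ + (-142 - 1*635)/8 = -¼ + (-142 - 635)/8 = -¼ + (⅛)*(-777) = -¼ - 777/8 = -779/8 ≈ -97.375)
(G - 4995)*(2264 - 1208) = (-779/8 - 4995)*(2264 - 1208) = -40739/8*1056 = -5377548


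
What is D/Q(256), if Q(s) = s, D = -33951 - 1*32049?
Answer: -4125/16 ≈ -257.81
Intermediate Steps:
D = -66000 (D = -33951 - 32049 = -66000)
D/Q(256) = -66000/256 = -66000*1/256 = -4125/16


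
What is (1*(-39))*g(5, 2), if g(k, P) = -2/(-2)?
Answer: -39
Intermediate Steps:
g(k, P) = 1 (g(k, P) = -2*(-½) = 1)
(1*(-39))*g(5, 2) = (1*(-39))*1 = -39*1 = -39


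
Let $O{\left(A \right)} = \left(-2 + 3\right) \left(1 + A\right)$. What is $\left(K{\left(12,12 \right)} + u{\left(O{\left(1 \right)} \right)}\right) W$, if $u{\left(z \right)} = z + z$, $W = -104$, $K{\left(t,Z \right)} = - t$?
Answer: $832$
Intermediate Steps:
$O{\left(A \right)} = 1 + A$ ($O{\left(A \right)} = 1 \left(1 + A\right) = 1 + A$)
$u{\left(z \right)} = 2 z$
$\left(K{\left(12,12 \right)} + u{\left(O{\left(1 \right)} \right)}\right) W = \left(\left(-1\right) 12 + 2 \left(1 + 1\right)\right) \left(-104\right) = \left(-12 + 2 \cdot 2\right) \left(-104\right) = \left(-12 + 4\right) \left(-104\right) = \left(-8\right) \left(-104\right) = 832$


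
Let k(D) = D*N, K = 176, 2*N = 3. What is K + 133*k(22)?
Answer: 4565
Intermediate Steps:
N = 3/2 (N = (½)*3 = 3/2 ≈ 1.5000)
k(D) = 3*D/2 (k(D) = D*(3/2) = 3*D/2)
K + 133*k(22) = 176 + 133*((3/2)*22) = 176 + 133*33 = 176 + 4389 = 4565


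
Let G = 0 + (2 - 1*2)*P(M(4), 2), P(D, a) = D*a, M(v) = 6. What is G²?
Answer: 0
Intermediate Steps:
G = 0 (G = 0 + (2 - 1*2)*(6*2) = 0 + (2 - 2)*12 = 0 + 0*12 = 0 + 0 = 0)
G² = 0² = 0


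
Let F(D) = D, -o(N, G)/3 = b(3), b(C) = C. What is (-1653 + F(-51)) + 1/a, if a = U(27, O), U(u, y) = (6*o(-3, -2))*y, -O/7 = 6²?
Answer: -23188031/13608 ≈ -1704.0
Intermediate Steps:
o(N, G) = -9 (o(N, G) = -3*3 = -9)
O = -252 (O = -7*6² = -7*36 = -252)
U(u, y) = -54*y (U(u, y) = (6*(-9))*y = -54*y)
a = 13608 (a = -54*(-252) = 13608)
(-1653 + F(-51)) + 1/a = (-1653 - 51) + 1/13608 = -1704 + 1/13608 = -23188031/13608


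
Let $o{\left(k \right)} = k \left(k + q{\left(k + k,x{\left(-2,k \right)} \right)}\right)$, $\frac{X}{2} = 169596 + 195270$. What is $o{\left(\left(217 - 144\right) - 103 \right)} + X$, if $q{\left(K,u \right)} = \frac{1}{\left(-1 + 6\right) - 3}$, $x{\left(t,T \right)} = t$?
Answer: $730617$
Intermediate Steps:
$X = 729732$ ($X = 2 \left(169596 + 195270\right) = 2 \cdot 364866 = 729732$)
$q{\left(K,u \right)} = \frac{1}{2}$ ($q{\left(K,u \right)} = \frac{1}{5 - 3} = \frac{1}{2}$)
$o{\left(k \right)} = k \left(\frac{1}{2} + k\right)$ ($o{\left(k \right)} = k \left(k + \frac{1}{2}\right) = k \left(\frac{1}{2} + k\right)$)
$o{\left(\left(217 - 144\right) - 103 \right)} + X = \left(\left(217 - 144\right) - 103\right) \left(\frac{1}{2} + \left(\left(217 - 144\right) - 103\right)\right) + 729732 = \left(73 - 103\right) \left(\frac{1}{2} + \left(73 - 103\right)\right) + 729732 = - 30 \left(\frac{1}{2} - 30\right) + 729732 = \left(-30\right) \left(- \frac{59}{2}\right) + 729732 = 885 + 729732 = 730617$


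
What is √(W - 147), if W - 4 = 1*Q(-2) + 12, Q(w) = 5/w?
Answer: I*√534/2 ≈ 11.554*I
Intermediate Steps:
W = 27/2 (W = 4 + (1*(5/(-2)) + 12) = 4 + (1*(5*(-½)) + 12) = 4 + (1*(-5/2) + 12) = 4 + (-5/2 + 12) = 4 + 19/2 = 27/2 ≈ 13.500)
√(W - 147) = √(27/2 - 147) = √(-267/2) = I*√534/2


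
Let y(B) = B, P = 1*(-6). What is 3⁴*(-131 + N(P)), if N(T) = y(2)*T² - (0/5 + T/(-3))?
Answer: -4941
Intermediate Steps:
P = -6
N(T) = 2*T² + T/3 (N(T) = 2*T² - (0/5 + T/(-3)) = 2*T² - (0*(⅕) + T*(-⅓)) = 2*T² - (0 - T/3) = 2*T² - (-1)*T/3 = 2*T² + T/3)
3⁴*(-131 + N(P)) = 3⁴*(-131 + (⅓)*(-6)*(1 + 6*(-6))) = 81*(-131 + (⅓)*(-6)*(1 - 36)) = 81*(-131 + (⅓)*(-6)*(-35)) = 81*(-131 + 70) = 81*(-61) = -4941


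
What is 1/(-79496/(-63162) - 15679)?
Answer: -31581/495118751 ≈ -6.3785e-5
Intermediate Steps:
1/(-79496/(-63162) - 15679) = 1/(-79496*(-1/63162) - 15679) = 1/(39748/31581 - 15679) = 1/(-495118751/31581) = -31581/495118751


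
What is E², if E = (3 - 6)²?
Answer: 81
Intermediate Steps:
E = 9 (E = (-3)² = 9)
E² = 9² = 81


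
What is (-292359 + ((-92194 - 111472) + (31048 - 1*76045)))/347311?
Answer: -541022/347311 ≈ -1.5577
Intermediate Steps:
(-292359 + ((-92194 - 111472) + (31048 - 1*76045)))/347311 = (-292359 + (-203666 + (31048 - 76045)))*(1/347311) = (-292359 + (-203666 - 44997))*(1/347311) = (-292359 - 248663)*(1/347311) = -541022*1/347311 = -541022/347311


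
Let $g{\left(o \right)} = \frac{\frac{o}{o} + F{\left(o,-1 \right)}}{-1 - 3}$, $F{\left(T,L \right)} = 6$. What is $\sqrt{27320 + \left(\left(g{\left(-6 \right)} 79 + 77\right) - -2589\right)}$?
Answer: $\frac{\sqrt{119391}}{2} \approx 172.77$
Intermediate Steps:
$g{\left(o \right)} = - \frac{7}{4}$ ($g{\left(o \right)} = \frac{\frac{o}{o} + 6}{-1 - 3} = \frac{1 + 6}{-4} = 7 \left(- \frac{1}{4}\right) = - \frac{7}{4}$)
$\sqrt{27320 + \left(\left(g{\left(-6 \right)} 79 + 77\right) - -2589\right)} = \sqrt{27320 + \left(\left(\left(- \frac{7}{4}\right) 79 + 77\right) - -2589\right)} = \sqrt{27320 + \left(\left(- \frac{553}{4} + 77\right) + 2589\right)} = \sqrt{27320 + \left(- \frac{245}{4} + 2589\right)} = \sqrt{27320 + \frac{10111}{4}} = \sqrt{\frac{119391}{4}} = \frac{\sqrt{119391}}{2}$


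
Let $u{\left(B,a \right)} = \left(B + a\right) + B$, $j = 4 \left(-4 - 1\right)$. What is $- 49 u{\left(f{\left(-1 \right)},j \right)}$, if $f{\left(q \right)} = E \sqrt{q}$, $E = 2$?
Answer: $980 - 196 i \approx 980.0 - 196.0 i$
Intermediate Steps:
$f{\left(q \right)} = 2 \sqrt{q}$
$j = -20$ ($j = 4 \left(-5\right) = -20$)
$u{\left(B,a \right)} = a + 2 B$
$- 49 u{\left(f{\left(-1 \right)},j \right)} = - 49 \left(-20 + 2 \cdot 2 \sqrt{-1}\right) = - 49 \left(-20 + 2 \cdot 2 i\right) = - 49 \left(-20 + 4 i\right) = 980 - 196 i$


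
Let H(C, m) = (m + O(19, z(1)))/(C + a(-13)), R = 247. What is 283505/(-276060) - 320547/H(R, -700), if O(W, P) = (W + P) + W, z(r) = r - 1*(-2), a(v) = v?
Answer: 4141304219617/36384708 ≈ 1.1382e+5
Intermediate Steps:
z(r) = 2 + r (z(r) = r + 2 = 2 + r)
O(W, P) = P + 2*W (O(W, P) = (P + W) + W = P + 2*W)
H(C, m) = (41 + m)/(-13 + C) (H(C, m) = (m + ((2 + 1) + 2*19))/(C - 13) = (m + (3 + 38))/(-13 + C) = (m + 41)/(-13 + C) = (41 + m)/(-13 + C))
283505/(-276060) - 320547/H(R, -700) = 283505/(-276060) - 320547*(-13 + 247)/(41 - 700) = 283505*(-1/276060) - 320547/(-659/234) = -56701/55212 - 320547/((1/234)*(-659)) = -56701/55212 - 320547/(-659/234) = -56701/55212 - 320547*(-234/659) = -56701/55212 + 75007998/659 = 4141304219617/36384708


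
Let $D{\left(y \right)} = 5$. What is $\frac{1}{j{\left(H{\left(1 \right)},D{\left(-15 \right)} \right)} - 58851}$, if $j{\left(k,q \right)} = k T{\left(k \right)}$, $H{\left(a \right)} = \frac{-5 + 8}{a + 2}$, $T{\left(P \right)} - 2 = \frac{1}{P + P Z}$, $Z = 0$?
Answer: $- \frac{1}{58848} \approx -1.6993 \cdot 10^{-5}$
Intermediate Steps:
$T{\left(P \right)} = 2 + \frac{1}{P}$ ($T{\left(P \right)} = 2 + \frac{1}{P + P 0} = 2 + \frac{1}{P + 0} = 2 + \frac{1}{P}$)
$H{\left(a \right)} = \frac{3}{2 + a}$
$j{\left(k,q \right)} = k \left(2 + \frac{1}{k}\right)$
$\frac{1}{j{\left(H{\left(1 \right)},D{\left(-15 \right)} \right)} - 58851} = \frac{1}{\left(1 + 2 \frac{3}{2 + 1}\right) - 58851} = \frac{1}{\left(1 + 2 \cdot \frac{3}{3}\right) - 58851} = \frac{1}{\left(1 + 2 \cdot 3 \cdot \frac{1}{3}\right) - 58851} = \frac{1}{\left(1 + 2 \cdot 1\right) - 58851} = \frac{1}{\left(1 + 2\right) - 58851} = \frac{1}{3 - 58851} = \frac{1}{-58848} = - \frac{1}{58848}$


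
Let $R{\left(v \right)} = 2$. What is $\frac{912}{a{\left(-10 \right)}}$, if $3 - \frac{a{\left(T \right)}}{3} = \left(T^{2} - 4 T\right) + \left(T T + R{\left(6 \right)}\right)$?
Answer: $- \frac{304}{239} \approx -1.272$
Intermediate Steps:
$a{\left(T \right)} = 3 - 6 T^{2} + 12 T$ ($a{\left(T \right)} = 9 - 3 \left(\left(T^{2} - 4 T\right) + \left(T T + 2\right)\right) = 9 - 3 \left(\left(T^{2} - 4 T\right) + \left(T^{2} + 2\right)\right) = 9 - 3 \left(\left(T^{2} - 4 T\right) + \left(2 + T^{2}\right)\right) = 9 - 3 \left(2 - 4 T + 2 T^{2}\right) = 9 - \left(6 - 12 T + 6 T^{2}\right) = 3 - 6 T^{2} + 12 T$)
$\frac{912}{a{\left(-10 \right)}} = \frac{912}{3 - 6 \left(-10\right)^{2} + 12 \left(-10\right)} = \frac{912}{3 - 600 - 120} = \frac{912}{-717} = 912 \left(- \frac{1}{717}\right) = - \frac{304}{239}$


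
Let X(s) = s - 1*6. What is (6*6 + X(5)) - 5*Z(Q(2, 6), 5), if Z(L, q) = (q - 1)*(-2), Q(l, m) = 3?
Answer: 75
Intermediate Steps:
X(s) = -6 + s (X(s) = s - 6 = -6 + s)
Z(L, q) = 2 - 2*q (Z(L, q) = (-1 + q)*(-2) = 2 - 2*q)
(6*6 + X(5)) - 5*Z(Q(2, 6), 5) = (6*6 + (-6 + 5)) - 5*(2 - 2*5) = (36 - 1) - 5*(2 - 10) = 35 - 5*(-8) = 35 + 40 = 75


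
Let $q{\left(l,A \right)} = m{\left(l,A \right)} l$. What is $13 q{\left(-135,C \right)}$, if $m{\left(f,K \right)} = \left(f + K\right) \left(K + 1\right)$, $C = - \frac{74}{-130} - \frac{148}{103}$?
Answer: $\frac{21760264548}{689585} \approx 31556.0$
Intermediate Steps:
$C = - \frac{5809}{6695}$ ($C = \left(-74\right) \left(- \frac{1}{130}\right) - \frac{148}{103} = \frac{37}{65} - \frac{148}{103} = - \frac{5809}{6695} \approx -0.86766$)
$m{\left(f,K \right)} = \left(1 + K\right) \left(K + f\right)$ ($m{\left(f,K \right)} = \left(K + f\right) \left(1 + K\right) = \left(1 + K\right) \left(K + f\right)$)
$q{\left(l,A \right)} = l \left(A + l + A^{2} + A l\right)$ ($q{\left(l,A \right)} = \left(A + l + A^{2} + A l\right) l = l \left(A + l + A^{2} + A l\right)$)
$13 q{\left(-135,C \right)} = 13 \left(- 135 \left(- \frac{5809}{6695} - 135 + \left(- \frac{5809}{6695}\right)^{2} - - \frac{156843}{1339}\right)\right) = 13 \left(- 135 \left(- \frac{5809}{6695} - 135 + \frac{33744481}{44823025} + \frac{156843}{1339}\right)\right) = 13 \left(\left(-135\right) \left(- \frac{805935724}{44823025}\right)\right) = 13 \cdot \frac{21760264548}{8964605} = \frac{21760264548}{689585}$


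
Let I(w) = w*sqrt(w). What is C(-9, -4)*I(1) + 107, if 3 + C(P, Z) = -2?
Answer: 102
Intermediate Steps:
C(P, Z) = -5 (C(P, Z) = -3 - 2 = -5)
I(w) = w**(3/2)
C(-9, -4)*I(1) + 107 = -5*1**(3/2) + 107 = -5*1 + 107 = -5 + 107 = 102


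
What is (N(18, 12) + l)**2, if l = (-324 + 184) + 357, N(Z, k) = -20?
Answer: 38809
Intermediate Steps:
l = 217 (l = -140 + 357 = 217)
(N(18, 12) + l)**2 = (-20 + 217)**2 = 197**2 = 38809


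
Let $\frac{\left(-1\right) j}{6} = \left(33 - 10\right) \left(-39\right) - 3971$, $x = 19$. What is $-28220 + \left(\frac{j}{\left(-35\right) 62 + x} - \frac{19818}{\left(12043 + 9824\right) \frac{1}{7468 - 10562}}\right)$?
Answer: $- \frac{132899959376}{5226213} \approx -25430.0$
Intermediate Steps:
$j = 29208$ ($j = - 6 \left(\left(33 - 10\right) \left(-39\right) - 3971\right) = - 6 \left(23 \left(-39\right) - 3971\right) = - 6 \left(-897 - 3971\right) = \left(-6\right) \left(-4868\right) = 29208$)
$-28220 + \left(\frac{j}{\left(-35\right) 62 + x} - \frac{19818}{\left(12043 + 9824\right) \frac{1}{7468 - 10562}}\right) = -28220 + \left(\frac{29208}{\left(-35\right) 62 + 19} - \frac{19818}{\left(12043 + 9824\right) \frac{1}{7468 - 10562}}\right) = -28220 + \left(\frac{29208}{-2170 + 19} - \frac{19818}{21867 \frac{1}{-3094}}\right) = -28220 + \left(\frac{29208}{-2151} - \frac{19818}{21867 \left(- \frac{1}{3094}\right)}\right) = -28220 - \left(\frac{9736}{717} + \frac{19818}{- \frac{21867}{3094}}\right) = -28220 - - \frac{14583771484}{5226213} = -28220 + \left(- \frac{9736}{717} + \frac{20438964}{7289}\right) = -28220 + \frac{14583771484}{5226213} = - \frac{132899959376}{5226213}$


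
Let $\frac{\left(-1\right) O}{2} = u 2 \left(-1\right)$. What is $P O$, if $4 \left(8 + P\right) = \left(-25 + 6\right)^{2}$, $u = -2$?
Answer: $-658$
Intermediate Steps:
$O = -8$ ($O = - 2 \left(-2\right) 2 \left(-1\right) = - 2 \left(\left(-4\right) \left(-1\right)\right) = \left(-2\right) 4 = -8$)
$P = \frac{329}{4}$ ($P = -8 + \frac{\left(-25 + 6\right)^{2}}{4} = -8 + \frac{\left(-19\right)^{2}}{4} = -8 + \frac{1}{4} \cdot 361 = -8 + \frac{361}{4} = \frac{329}{4} \approx 82.25$)
$P O = \frac{329}{4} \left(-8\right) = -658$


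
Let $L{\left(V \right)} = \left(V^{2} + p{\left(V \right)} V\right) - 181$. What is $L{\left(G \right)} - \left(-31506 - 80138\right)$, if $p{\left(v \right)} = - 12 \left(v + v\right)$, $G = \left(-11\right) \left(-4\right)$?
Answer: $66935$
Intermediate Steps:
$G = 44$
$p{\left(v \right)} = - 24 v$ ($p{\left(v \right)} = - 12 \cdot 2 v = - 24 v$)
$L{\left(V \right)} = -181 - 23 V^{2}$ ($L{\left(V \right)} = \left(V^{2} + - 24 V V\right) - 181 = \left(V^{2} - 24 V^{2}\right) - 181 = - 23 V^{2} - 181 = -181 - 23 V^{2}$)
$L{\left(G \right)} - \left(-31506 - 80138\right) = \left(-181 - 23 \cdot 44^{2}\right) - \left(-31506 - 80138\right) = \left(-181 - 44528\right) - \left(-31506 - 80138\right) = \left(-181 - 44528\right) - -111644 = -44709 + 111644 = 66935$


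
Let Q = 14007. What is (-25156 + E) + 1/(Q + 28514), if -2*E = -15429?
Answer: -1483260041/85042 ≈ -17442.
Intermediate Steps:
E = 15429/2 (E = -½*(-15429) = 15429/2 ≈ 7714.5)
(-25156 + E) + 1/(Q + 28514) = (-25156 + 15429/2) + 1/(14007 + 28514) = -34883/2 + 1/42521 = -1483260041/85042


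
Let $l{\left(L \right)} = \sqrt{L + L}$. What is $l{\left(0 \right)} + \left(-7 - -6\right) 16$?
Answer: $-16$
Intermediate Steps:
$l{\left(L \right)} = \sqrt{2} \sqrt{L}$ ($l{\left(L \right)} = \sqrt{2 L} = \sqrt{2} \sqrt{L}$)
$l{\left(0 \right)} + \left(-7 - -6\right) 16 = \sqrt{2} \sqrt{0} + \left(-7 - -6\right) 16 = \sqrt{2} \cdot 0 + \left(-7 + 6\right) 16 = 0 - 16 = -16$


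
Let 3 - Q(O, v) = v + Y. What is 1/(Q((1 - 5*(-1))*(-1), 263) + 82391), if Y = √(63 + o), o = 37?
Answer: 1/82121 ≈ 1.2177e-5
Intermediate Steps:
Y = 10 (Y = √(63 + 37) = √100 = 10)
Q(O, v) = -7 - v (Q(O, v) = 3 - (v + 10) = 3 - (10 + v) = 3 + (-10 - v) = -7 - v)
1/(Q((1 - 5*(-1))*(-1), 263) + 82391) = 1/((-7 - 1*263) + 82391) = 1/((-7 - 263) + 82391) = 1/(-270 + 82391) = 1/82121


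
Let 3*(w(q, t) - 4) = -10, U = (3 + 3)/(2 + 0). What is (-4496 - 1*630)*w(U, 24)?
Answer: -10252/3 ≈ -3417.3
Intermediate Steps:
U = 3 (U = 6/2 = 6*(½) = 3)
w(q, t) = ⅔ (w(q, t) = 4 + (⅓)*(-10) = 4 - 10/3 = ⅔)
(-4496 - 1*630)*w(U, 24) = (-4496 - 1*630)*(⅔) = (-4496 - 630)*(⅔) = -5126*⅔ = -10252/3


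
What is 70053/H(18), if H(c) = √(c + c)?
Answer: 23351/2 ≈ 11676.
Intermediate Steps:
H(c) = √2*√c (H(c) = √(2*c) = √2*√c)
70053/H(18) = 70053/((√2*√18)) = 70053/((√2*(3*√2))) = 70053/6 = 70053*(⅙) = 23351/2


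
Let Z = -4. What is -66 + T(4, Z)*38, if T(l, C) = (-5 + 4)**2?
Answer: -28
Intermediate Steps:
T(l, C) = 1 (T(l, C) = (-1)**2 = 1)
-66 + T(4, Z)*38 = -66 + 1*38 = -66 + 38 = -28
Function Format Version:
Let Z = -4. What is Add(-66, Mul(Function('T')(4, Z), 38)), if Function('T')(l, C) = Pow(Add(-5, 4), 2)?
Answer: -28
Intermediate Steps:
Function('T')(l, C) = 1 (Function('T')(l, C) = Pow(-1, 2) = 1)
Add(-66, Mul(Function('T')(4, Z), 38)) = Add(-66, Mul(1, 38)) = Add(-66, 38) = -28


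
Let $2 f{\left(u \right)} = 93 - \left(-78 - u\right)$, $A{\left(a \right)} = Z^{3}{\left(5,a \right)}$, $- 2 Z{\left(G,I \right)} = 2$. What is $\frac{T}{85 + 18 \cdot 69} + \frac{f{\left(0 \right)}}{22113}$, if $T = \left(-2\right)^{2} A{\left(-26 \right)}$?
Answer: $\frac{5557}{6520878} \approx 0.00085219$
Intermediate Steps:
$Z{\left(G,I \right)} = -1$ ($Z{\left(G,I \right)} = \left(- \frac{1}{2}\right) 2 = -1$)
$A{\left(a \right)} = -1$ ($A{\left(a \right)} = \left(-1\right)^{3} = -1$)
$f{\left(u \right)} = \frac{171}{2} + \frac{u}{2}$ ($f{\left(u \right)} = \frac{93 - \left(-78 - u\right)}{2} = \frac{93 + \left(78 + u\right)}{2} = \frac{171 + u}{2} = \frac{171}{2} + \frac{u}{2}$)
$T = -4$ ($T = \left(-2\right)^{2} \left(-1\right) = 4 \left(-1\right) = -4$)
$\frac{T}{85 + 18 \cdot 69} + \frac{f{\left(0 \right)}}{22113} = - \frac{4}{85 + 18 \cdot 69} + \frac{\frac{171}{2} + \frac{1}{2} \cdot 0}{22113} = - \frac{4}{85 + 1242} + \left(\frac{171}{2} + 0\right) \frac{1}{22113} = - \frac{4}{1327} + \frac{171}{2} \cdot \frac{1}{22113} = \left(-4\right) \frac{1}{1327} + \frac{19}{4914} = - \frac{4}{1327} + \frac{19}{4914} = \frac{5557}{6520878}$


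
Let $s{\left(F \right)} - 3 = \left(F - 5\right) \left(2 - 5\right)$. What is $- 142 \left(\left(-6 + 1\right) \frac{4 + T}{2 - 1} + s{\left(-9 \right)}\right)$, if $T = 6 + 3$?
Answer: $2840$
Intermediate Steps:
$T = 9$
$s{\left(F \right)} = 18 - 3 F$ ($s{\left(F \right)} = 3 + \left(F - 5\right) \left(2 - 5\right) = 3 + \left(-5 + F\right) \left(-3\right) = 3 - \left(-15 + 3 F\right) = 18 - 3 F$)
$- 142 \left(\left(-6 + 1\right) \frac{4 + T}{2 - 1} + s{\left(-9 \right)}\right) = - 142 \left(\left(-6 + 1\right) \frac{4 + 9}{2 - 1} + \left(18 - -27\right)\right) = - 142 \left(- 5 \cdot \frac{13}{1} + \left(18 + 27\right)\right) = - 142 \left(- 5 \cdot 13 \cdot 1 + 45\right) = - 142 \left(\left(-5\right) 13 + 45\right) = - 142 \left(-65 + 45\right) = \left(-142\right) \left(-20\right) = 2840$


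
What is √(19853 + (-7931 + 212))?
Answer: √12134 ≈ 110.15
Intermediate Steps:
√(19853 + (-7931 + 212)) = √(19853 - 7719) = √12134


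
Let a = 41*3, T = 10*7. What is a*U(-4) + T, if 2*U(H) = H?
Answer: -176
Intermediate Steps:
T = 70
a = 123
U(H) = H/2
a*U(-4) + T = 123*((1/2)*(-4)) + 70 = 123*(-2) + 70 = -246 + 70 = -176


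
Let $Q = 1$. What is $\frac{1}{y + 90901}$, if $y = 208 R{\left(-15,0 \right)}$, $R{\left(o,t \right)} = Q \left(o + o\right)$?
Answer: $\frac{1}{84661} \approx 1.1812 \cdot 10^{-5}$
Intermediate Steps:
$R{\left(o,t \right)} = 2 o$ ($R{\left(o,t \right)} = 1 \left(o + o\right) = 1 \cdot 2 o = 2 o$)
$y = -6240$ ($y = 208 \cdot 2 \left(-15\right) = 208 \left(-30\right) = -6240$)
$\frac{1}{y + 90901} = \frac{1}{-6240 + 90901} = \frac{1}{84661}$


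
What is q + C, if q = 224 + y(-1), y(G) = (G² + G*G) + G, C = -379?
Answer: -154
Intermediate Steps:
y(G) = G + 2*G² (y(G) = (G² + G²) + G = 2*G² + G = G + 2*G²)
q = 225 (q = 224 - (1 + 2*(-1)) = 224 - (1 - 2) = 224 - 1*(-1) = 224 + 1 = 225)
q + C = 225 - 379 = -154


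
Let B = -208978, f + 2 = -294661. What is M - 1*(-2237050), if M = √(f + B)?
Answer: 2237050 + I*√503641 ≈ 2.237e+6 + 709.68*I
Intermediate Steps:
f = -294663 (f = -2 - 294661 = -294663)
M = I*√503641 (M = √(-294663 - 208978) = √(-503641) = I*√503641 ≈ 709.68*I)
M - 1*(-2237050) = I*√503641 - 1*(-2237050) = I*√503641 + 2237050 = 2237050 + I*√503641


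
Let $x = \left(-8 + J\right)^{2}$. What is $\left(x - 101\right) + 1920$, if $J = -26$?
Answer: $2975$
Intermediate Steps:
$x = 1156$ ($x = \left(-8 - 26\right)^{2} = \left(-34\right)^{2} = 1156$)
$\left(x - 101\right) + 1920 = \left(1156 - 101\right) + 1920 = 1055 + 1920 = 2975$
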